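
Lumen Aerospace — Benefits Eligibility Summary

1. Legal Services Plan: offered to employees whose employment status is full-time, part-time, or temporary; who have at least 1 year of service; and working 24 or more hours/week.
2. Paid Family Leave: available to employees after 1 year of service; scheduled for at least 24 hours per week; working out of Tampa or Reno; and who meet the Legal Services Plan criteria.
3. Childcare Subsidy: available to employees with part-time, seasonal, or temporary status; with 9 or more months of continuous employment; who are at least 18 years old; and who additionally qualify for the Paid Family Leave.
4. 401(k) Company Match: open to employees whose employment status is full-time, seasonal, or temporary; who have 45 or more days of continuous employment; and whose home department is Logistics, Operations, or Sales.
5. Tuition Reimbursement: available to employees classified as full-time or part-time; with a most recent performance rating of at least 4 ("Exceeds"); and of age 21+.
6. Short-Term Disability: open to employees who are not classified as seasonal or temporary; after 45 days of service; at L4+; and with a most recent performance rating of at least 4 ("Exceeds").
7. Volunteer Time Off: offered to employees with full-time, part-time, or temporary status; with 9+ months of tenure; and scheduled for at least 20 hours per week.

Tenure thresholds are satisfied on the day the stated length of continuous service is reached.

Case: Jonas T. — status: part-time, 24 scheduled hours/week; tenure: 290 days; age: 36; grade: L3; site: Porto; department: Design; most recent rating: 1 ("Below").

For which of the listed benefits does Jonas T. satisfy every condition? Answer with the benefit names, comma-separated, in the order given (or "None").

Legal Services Plan — status part-time ✓; service 290 days < 1 year (≈365 days) ✗ → not eligible.
Paid Family Leave — service 290 days < 1 year (≈365 days) ✗ → not eligible.
Childcare Subsidy — status part-time ✓; service 290 days ≥ 9 months (≈270 days) ✓; age 36 ≥ 18 ✓; not eligible for Paid Family Leave ✗ → not eligible.
401(k) Company Match — status part-time ✗ (requires full-time, seasonal, or temporary) → not eligible.
Tuition Reimbursement — status part-time ✓; rating 1 < 4 ✗ → not eligible.
Short-Term Disability — status part-time ✓ (not excluded); service 290 days ≥ 45 days ✓; grade L3 < L4 ✗ → not eligible.
Volunteer Time Off — status part-time ✓; service 290 days ≥ 9 months (≈270 days) ✓; 24 hrs/wk ≥ 20 ✓ → eligible.

Volunteer Time Off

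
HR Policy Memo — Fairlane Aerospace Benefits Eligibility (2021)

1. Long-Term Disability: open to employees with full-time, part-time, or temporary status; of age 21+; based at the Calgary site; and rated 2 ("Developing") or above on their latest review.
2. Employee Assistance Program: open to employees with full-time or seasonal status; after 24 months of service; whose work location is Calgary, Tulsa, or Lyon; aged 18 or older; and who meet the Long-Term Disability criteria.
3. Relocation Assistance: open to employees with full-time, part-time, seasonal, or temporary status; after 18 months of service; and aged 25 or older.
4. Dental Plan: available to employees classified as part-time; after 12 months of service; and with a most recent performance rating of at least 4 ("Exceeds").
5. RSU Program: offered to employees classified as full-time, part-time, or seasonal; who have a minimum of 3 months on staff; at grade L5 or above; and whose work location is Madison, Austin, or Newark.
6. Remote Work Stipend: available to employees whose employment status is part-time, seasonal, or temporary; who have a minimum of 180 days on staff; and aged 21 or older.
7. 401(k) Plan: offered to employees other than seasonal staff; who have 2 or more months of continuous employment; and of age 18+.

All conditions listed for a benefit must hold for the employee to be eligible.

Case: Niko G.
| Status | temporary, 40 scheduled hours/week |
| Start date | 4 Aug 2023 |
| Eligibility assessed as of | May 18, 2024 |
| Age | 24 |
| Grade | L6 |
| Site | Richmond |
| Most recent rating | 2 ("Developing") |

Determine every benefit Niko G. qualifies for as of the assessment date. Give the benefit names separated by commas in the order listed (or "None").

Remote Work Stipend, 401(k) Plan

Service from 4 Aug 2023 to May 18, 2024: 288 days.
Long-Term Disability — status temporary ✓; age 24 ≥ 21 ✓; site Richmond ✗ (not Calgary) → not eligible.
Employee Assistance Program — status temporary ✗ (requires full-time or seasonal) → not eligible.
Relocation Assistance — status temporary ✓; service 288 days < 18 months (≈540 days) ✗ → not eligible.
Dental Plan — status temporary ✗ (requires part-time) → not eligible.
RSU Program — status temporary ✗ (requires full-time, part-time, or seasonal) → not eligible.
Remote Work Stipend — status temporary ✓; service 288 days ≥ 180 days ✓; age 24 ≥ 21 ✓ → eligible.
401(k) Plan — status temporary ✓ (not excluded); service 288 days ≥ 2 months (≈60 days) ✓; age 24 ≥ 18 ✓ → eligible.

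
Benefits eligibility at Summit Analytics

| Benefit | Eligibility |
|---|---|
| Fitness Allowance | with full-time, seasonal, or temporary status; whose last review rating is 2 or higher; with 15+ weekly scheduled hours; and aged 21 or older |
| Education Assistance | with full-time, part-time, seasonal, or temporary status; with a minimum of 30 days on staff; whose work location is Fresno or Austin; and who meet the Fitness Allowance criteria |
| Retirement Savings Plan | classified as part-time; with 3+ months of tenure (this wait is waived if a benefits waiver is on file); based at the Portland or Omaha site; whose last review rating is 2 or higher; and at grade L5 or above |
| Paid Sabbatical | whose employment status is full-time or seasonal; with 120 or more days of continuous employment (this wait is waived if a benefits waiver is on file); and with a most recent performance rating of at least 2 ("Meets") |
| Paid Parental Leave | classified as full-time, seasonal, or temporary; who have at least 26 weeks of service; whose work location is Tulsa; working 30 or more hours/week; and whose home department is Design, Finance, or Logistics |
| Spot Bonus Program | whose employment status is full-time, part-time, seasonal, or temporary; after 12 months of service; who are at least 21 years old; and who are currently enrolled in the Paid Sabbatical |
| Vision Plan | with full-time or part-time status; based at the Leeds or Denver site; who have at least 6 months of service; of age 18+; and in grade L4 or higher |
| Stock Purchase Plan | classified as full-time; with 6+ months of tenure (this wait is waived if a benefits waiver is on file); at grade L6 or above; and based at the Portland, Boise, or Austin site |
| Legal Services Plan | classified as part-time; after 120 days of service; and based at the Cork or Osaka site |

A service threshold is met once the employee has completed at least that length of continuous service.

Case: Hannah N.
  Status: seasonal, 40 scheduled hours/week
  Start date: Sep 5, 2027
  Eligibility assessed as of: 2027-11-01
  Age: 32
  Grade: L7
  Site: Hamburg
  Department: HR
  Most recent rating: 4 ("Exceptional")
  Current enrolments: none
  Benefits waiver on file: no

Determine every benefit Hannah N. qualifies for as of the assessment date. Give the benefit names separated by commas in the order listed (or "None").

Service from Sep 5, 2027 to 2027-11-01: 57 days.
Fitness Allowance — status seasonal ✓; rating 4 ≥ 2 ✓; 40 hrs/wk ≥ 15 ✓; age 32 ≥ 21 ✓ → eligible.
Education Assistance — status seasonal ✓; service 57 days ≥ 30 days ✓; site Hamburg ✗ (not Fresno or Austin) → not eligible.
Retirement Savings Plan — status seasonal ✗ (requires part-time) → not eligible.
Paid Sabbatical — status seasonal ✓; no waiver, service 57 days < 120 days ✗ → not eligible.
Paid Parental Leave — status seasonal ✓; service 57 days < 26 weeks (≈182 days) ✗ → not eligible.
Spot Bonus Program — status seasonal ✓; service 57 days < 12 months (≈360 days) ✗ → not eligible.
Vision Plan — status seasonal ✗ (requires full-time or part-time) → not eligible.
Stock Purchase Plan — status seasonal ✗ (requires full-time) → not eligible.
Legal Services Plan — status seasonal ✗ (requires part-time) → not eligible.

Fitness Allowance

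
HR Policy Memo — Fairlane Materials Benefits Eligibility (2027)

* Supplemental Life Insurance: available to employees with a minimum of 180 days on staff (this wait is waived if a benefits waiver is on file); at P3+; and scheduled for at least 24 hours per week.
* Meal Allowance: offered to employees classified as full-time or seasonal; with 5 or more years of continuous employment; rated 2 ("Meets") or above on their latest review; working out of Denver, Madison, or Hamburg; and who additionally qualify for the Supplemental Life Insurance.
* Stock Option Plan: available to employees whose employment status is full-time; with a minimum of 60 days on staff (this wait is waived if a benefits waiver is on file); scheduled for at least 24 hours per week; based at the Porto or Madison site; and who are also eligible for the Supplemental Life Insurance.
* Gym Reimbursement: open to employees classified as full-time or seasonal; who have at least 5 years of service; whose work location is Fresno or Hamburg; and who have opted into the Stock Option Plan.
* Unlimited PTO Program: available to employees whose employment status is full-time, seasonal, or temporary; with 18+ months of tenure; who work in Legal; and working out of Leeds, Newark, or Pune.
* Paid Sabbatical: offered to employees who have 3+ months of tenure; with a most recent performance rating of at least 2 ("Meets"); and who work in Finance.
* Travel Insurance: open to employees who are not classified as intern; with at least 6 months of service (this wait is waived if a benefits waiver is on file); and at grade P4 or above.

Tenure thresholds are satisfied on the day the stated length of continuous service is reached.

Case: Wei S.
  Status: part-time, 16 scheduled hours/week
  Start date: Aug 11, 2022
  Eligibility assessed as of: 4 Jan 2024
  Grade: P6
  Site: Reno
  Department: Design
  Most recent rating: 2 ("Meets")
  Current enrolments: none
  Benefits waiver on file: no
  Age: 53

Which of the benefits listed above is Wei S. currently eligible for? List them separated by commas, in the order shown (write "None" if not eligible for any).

Service from Aug 11, 2022 to 4 Jan 2024: 511 days.
Supplemental Life Insurance — no waiver, service 511 days ≥ 180 days ✓; grade P6 ≥ P3 ✓; 16 hrs/wk < 24 ✗ → not eligible.
Meal Allowance — status part-time ✗ (requires full-time or seasonal) → not eligible.
Stock Option Plan — status part-time ✗ (requires full-time) → not eligible.
Gym Reimbursement — status part-time ✗ (requires full-time or seasonal) → not eligible.
Unlimited PTO Program — status part-time ✗ (requires full-time, seasonal, or temporary) → not eligible.
Paid Sabbatical — service 511 days ≥ 3 months (≈90 days) ✓; rating 2 ≥ 2 ✓; dept Design ✗ → not eligible.
Travel Insurance — status part-time ✓ (not excluded); no waiver, service 511 days ≥ 6 months (≈180 days) ✓; grade P6 ≥ P4 ✓ → eligible.

Travel Insurance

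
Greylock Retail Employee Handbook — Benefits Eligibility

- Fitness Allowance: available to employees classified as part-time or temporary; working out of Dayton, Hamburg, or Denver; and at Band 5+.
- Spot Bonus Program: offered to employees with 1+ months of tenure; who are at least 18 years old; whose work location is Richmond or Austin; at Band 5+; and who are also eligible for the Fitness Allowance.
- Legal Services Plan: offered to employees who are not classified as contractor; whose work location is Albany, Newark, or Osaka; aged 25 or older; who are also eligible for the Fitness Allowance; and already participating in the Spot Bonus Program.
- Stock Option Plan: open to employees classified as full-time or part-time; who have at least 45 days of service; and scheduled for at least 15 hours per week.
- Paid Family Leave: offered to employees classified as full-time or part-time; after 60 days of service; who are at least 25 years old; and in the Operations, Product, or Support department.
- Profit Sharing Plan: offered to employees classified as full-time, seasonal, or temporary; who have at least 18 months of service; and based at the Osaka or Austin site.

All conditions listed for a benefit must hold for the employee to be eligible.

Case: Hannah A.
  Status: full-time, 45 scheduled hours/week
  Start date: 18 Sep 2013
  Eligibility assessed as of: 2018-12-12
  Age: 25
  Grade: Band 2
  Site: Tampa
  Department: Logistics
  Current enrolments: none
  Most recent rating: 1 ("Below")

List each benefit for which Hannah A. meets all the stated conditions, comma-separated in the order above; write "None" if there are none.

Service from 18 Sep 2013 to 2018-12-12: 1911 days.
Fitness Allowance — status full-time ✗ (requires part-time or temporary) → not eligible.
Spot Bonus Program — service 1911 days ≥ 1 month (≈30 days) ✓; age 25 ≥ 18 ✓; site Tampa ✗ (not Richmond or Austin) → not eligible.
Legal Services Plan — status full-time ✓ (not excluded); site Tampa ✗ (not Albany, Newark, or Osaka) → not eligible.
Stock Option Plan — status full-time ✓; service 1911 days ≥ 45 days ✓; 45 hrs/wk ≥ 15 ✓ → eligible.
Paid Family Leave — status full-time ✓; service 1911 days ≥ 60 days ✓; age 25 ≥ 25 ✓; dept Logistics ✗ → not eligible.
Profit Sharing Plan — status full-time ✓; service 1911 days ≥ 18 months (≈540 days) ✓; site Tampa ✗ (not Osaka or Austin) → not eligible.

Stock Option Plan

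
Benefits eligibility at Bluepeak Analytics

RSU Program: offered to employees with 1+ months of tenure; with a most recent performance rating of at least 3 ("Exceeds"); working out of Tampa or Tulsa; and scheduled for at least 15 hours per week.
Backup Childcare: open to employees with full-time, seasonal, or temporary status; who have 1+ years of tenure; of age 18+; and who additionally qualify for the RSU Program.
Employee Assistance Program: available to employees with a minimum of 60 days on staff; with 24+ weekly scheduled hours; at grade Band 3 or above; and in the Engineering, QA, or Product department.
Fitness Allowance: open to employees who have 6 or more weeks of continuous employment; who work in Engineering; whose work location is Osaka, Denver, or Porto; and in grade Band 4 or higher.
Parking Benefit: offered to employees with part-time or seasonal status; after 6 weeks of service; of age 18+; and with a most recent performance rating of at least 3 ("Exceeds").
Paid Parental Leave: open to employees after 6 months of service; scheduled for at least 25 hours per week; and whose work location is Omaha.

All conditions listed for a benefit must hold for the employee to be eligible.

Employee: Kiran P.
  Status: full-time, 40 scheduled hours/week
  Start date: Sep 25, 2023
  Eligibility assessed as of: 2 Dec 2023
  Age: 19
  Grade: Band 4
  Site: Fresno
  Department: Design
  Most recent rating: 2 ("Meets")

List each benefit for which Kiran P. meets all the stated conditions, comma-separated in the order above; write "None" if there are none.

None

Service from Sep 25, 2023 to 2 Dec 2023: 68 days.
RSU Program — service 68 days ≥ 1 month (≈30 days) ✓; rating 2 < 3 ✗ → not eligible.
Backup Childcare — status full-time ✓; service 68 days < 1 year (≈365 days) ✗ → not eligible.
Employee Assistance Program — service 68 days ≥ 60 days ✓; 40 hrs/wk ≥ 24 ✓; grade Band 4 ≥ Band 3 ✓; dept Design ✗ → not eligible.
Fitness Allowance — service 68 days ≥ 6 weeks (≈42 days) ✓; dept Design ✗ → not eligible.
Parking Benefit — status full-time ✗ (requires part-time or seasonal) → not eligible.
Paid Parental Leave — service 68 days < 6 months (≈180 days) ✗ → not eligible.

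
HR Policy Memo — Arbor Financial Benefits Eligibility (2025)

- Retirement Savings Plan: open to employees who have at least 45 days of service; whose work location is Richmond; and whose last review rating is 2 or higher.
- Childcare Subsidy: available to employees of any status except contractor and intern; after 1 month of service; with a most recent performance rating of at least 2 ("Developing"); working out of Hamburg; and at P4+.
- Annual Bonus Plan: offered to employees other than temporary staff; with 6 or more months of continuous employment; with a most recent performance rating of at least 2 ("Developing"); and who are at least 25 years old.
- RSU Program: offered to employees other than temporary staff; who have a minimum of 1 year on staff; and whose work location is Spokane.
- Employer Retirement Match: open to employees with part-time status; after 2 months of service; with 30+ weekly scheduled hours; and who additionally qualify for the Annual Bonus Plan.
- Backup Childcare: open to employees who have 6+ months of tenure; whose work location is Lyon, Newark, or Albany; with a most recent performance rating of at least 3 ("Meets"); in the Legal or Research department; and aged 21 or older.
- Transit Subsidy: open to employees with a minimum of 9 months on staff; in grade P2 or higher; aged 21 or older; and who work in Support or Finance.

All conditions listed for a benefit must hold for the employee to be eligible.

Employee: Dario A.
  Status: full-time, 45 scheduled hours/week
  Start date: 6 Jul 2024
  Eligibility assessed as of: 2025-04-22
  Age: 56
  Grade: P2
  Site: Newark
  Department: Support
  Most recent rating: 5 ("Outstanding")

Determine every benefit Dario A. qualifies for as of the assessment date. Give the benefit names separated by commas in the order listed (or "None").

Service from 6 Jul 2024 to 2025-04-22: 290 days.
Retirement Savings Plan — service 290 days ≥ 45 days ✓; site Newark ✗ (not Richmond) → not eligible.
Childcare Subsidy — status full-time ✓ (not excluded); service 290 days ≥ 1 month (≈30 days) ✓; rating 5 ≥ 2 ✓; site Newark ✗ (not Hamburg) → not eligible.
Annual Bonus Plan — status full-time ✓ (not excluded); service 290 days ≥ 6 months (≈180 days) ✓; rating 5 ≥ 2 ✓; age 56 ≥ 25 ✓ → eligible.
RSU Program — status full-time ✓ (not excluded); service 290 days < 1 year (≈365 days) ✗ → not eligible.
Employer Retirement Match — status full-time ✗ (requires part-time) → not eligible.
Backup Childcare — service 290 days ≥ 6 months (≈180 days) ✓; site Newark ✓; rating 5 ≥ 3 ✓; dept Support ✗ → not eligible.
Transit Subsidy — service 290 days ≥ 9 months (≈270 days) ✓; grade P2 ≥ P2 ✓; age 56 ≥ 21 ✓; dept Support ✓ → eligible.

Annual Bonus Plan, Transit Subsidy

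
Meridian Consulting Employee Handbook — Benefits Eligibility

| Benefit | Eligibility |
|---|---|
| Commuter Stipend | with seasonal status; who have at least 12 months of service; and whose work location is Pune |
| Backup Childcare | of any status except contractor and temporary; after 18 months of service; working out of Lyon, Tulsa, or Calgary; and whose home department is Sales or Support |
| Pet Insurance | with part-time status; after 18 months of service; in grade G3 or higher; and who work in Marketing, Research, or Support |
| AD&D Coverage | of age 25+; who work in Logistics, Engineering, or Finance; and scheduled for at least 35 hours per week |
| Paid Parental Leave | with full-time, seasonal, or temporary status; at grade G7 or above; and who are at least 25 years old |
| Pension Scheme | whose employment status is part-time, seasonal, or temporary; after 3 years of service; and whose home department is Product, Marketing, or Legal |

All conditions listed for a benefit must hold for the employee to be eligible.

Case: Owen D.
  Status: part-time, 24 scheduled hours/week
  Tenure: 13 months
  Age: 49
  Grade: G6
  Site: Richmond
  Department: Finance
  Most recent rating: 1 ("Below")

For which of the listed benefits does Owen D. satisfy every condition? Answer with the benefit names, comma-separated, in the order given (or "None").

Commuter Stipend — status part-time ✗ (requires seasonal) → not eligible.
Backup Childcare — status part-time ✓ (not excluded); service 13 months < 18 months ✗ → not eligible.
Pet Insurance — status part-time ✓; service 13 months < 18 months ✗ → not eligible.
AD&D Coverage — age 49 ≥ 25 ✓; dept Finance ✓; 24 hrs/wk < 35 ✗ → not eligible.
Paid Parental Leave — status part-time ✗ (requires full-time, seasonal, or temporary) → not eligible.
Pension Scheme — status part-time ✓; service 13 months < 3 years (≈1095 days) ✗ → not eligible.

None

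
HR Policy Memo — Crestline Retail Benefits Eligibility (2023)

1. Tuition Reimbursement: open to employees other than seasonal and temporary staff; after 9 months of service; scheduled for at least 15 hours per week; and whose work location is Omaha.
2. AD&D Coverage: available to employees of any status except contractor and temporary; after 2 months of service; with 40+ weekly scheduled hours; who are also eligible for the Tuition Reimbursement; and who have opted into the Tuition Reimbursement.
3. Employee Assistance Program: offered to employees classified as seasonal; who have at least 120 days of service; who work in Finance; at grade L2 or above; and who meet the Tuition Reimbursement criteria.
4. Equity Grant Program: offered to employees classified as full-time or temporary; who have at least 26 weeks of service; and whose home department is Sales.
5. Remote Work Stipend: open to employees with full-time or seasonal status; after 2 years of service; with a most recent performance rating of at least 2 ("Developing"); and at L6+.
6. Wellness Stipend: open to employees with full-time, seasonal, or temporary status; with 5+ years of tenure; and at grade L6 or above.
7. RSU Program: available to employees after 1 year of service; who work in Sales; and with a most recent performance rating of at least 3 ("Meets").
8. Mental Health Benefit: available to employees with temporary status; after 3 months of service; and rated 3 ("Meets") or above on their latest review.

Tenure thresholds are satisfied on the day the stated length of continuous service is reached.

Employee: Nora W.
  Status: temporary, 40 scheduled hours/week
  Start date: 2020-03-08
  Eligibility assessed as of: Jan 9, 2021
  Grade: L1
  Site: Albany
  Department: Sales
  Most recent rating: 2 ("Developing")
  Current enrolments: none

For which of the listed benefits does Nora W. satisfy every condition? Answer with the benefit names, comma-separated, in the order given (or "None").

Equity Grant Program

Service from 2020-03-08 to Jan 9, 2021: 307 days.
Tuition Reimbursement — status temporary ✗ (excluded) → not eligible.
AD&D Coverage — status temporary ✗ (excluded) → not eligible.
Employee Assistance Program — status temporary ✗ (requires seasonal) → not eligible.
Equity Grant Program — status temporary ✓; service 307 days ≥ 26 weeks (≈182 days) ✓; dept Sales ✓ → eligible.
Remote Work Stipend — status temporary ✗ (requires full-time or seasonal) → not eligible.
Wellness Stipend — status temporary ✓; service 307 days < 5 years (≈1825 days) ✗ → not eligible.
RSU Program — service 307 days < 1 year (≈365 days) ✗ → not eligible.
Mental Health Benefit — status temporary ✓; service 307 days ≥ 3 months (≈90 days) ✓; rating 2 < 3 ✗ → not eligible.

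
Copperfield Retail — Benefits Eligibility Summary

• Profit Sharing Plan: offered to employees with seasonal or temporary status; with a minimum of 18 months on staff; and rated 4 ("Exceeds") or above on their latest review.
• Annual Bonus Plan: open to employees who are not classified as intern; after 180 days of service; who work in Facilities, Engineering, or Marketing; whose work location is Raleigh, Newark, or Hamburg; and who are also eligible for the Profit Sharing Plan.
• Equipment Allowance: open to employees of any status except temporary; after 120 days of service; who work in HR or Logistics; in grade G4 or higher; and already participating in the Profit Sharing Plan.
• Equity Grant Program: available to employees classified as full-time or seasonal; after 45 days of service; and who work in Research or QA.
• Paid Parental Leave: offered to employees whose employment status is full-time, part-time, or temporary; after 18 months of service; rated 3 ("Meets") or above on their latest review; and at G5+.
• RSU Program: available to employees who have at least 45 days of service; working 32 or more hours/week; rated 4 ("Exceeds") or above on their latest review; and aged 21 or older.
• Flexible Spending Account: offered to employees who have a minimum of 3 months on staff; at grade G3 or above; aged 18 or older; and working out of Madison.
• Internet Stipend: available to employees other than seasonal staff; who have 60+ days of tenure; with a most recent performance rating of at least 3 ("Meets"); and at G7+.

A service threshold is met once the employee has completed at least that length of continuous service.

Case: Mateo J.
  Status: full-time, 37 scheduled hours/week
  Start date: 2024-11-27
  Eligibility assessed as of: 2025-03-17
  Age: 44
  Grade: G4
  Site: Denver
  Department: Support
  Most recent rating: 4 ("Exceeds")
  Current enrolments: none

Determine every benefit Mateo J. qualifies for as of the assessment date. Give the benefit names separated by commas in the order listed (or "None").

Service from 2024-11-27 to 2025-03-17: 110 days.
Profit Sharing Plan — status full-time ✗ (requires seasonal or temporary) → not eligible.
Annual Bonus Plan — status full-time ✓ (not excluded); service 110 days < 180 days ✗ → not eligible.
Equipment Allowance — status full-time ✓ (not excluded); service 110 days < 120 days ✗ → not eligible.
Equity Grant Program — status full-time ✓; service 110 days ≥ 45 days ✓; dept Support ✗ → not eligible.
Paid Parental Leave — status full-time ✓; service 110 days < 18 months (≈540 days) ✗ → not eligible.
RSU Program — service 110 days ≥ 45 days ✓; 37 hrs/wk ≥ 32 ✓; rating 4 ≥ 4 ✓; age 44 ≥ 21 ✓ → eligible.
Flexible Spending Account — service 110 days ≥ 3 months (≈90 days) ✓; grade G4 ≥ G3 ✓; age 44 ≥ 18 ✓; site Denver ✗ (not Madison) → not eligible.
Internet Stipend — status full-time ✓ (not excluded); service 110 days ≥ 60 days ✓; rating 4 ≥ 3 ✓; grade G4 < G7 ✗ → not eligible.

RSU Program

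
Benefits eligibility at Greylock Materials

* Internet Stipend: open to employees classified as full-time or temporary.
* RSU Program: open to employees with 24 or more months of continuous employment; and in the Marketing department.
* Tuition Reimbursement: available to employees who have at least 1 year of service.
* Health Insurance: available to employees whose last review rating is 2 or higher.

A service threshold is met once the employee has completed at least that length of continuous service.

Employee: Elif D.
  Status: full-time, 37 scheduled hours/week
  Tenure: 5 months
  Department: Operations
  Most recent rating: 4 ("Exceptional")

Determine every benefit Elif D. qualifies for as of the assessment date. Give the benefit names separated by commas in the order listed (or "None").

Internet Stipend — status full-time ✓ → eligible.
RSU Program — service 5 months < 24 months ✗ → not eligible.
Tuition Reimbursement — service 5 months < 1 year (≈365 days) ✗ → not eligible.
Health Insurance — rating 4 ≥ 2 ✓ → eligible.

Internet Stipend, Health Insurance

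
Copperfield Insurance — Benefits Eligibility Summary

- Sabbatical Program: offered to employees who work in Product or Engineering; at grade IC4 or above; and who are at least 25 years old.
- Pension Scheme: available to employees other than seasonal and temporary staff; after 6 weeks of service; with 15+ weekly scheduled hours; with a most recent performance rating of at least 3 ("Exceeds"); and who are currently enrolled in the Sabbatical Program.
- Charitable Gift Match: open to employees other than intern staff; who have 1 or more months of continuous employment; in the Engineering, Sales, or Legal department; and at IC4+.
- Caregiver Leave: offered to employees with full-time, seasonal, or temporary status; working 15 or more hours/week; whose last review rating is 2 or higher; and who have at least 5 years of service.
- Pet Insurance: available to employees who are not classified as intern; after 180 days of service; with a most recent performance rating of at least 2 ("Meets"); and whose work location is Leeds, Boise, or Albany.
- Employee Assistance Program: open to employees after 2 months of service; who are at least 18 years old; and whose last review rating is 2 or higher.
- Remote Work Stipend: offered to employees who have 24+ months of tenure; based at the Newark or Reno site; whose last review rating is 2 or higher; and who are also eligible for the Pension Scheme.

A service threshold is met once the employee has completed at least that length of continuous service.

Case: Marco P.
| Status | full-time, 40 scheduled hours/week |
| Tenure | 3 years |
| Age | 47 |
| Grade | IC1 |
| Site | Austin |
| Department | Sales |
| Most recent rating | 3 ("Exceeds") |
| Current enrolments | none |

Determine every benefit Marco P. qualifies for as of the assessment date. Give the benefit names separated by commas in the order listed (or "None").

Employee Assistance Program

Sabbatical Program — dept Sales ✗ → not eligible.
Pension Scheme — status full-time ✓ (not excluded); service 3 years ≥ 6 weeks (≈42 days) ✓; 40 hrs/wk ≥ 15 ✓; rating 3 ≥ 3 ✓; not enrolled in Sabbatical Program ✗ → not eligible.
Charitable Gift Match — status full-time ✓ (not excluded); service 3 years ≥ 1 month (≈30 days) ✓; dept Sales ✓; grade IC1 < IC4 ✗ → not eligible.
Caregiver Leave — status full-time ✓; 40 hrs/wk ≥ 15 ✓; rating 3 ≥ 2 ✓; service 3 years < 5 years ✗ → not eligible.
Pet Insurance — status full-time ✓ (not excluded); service 3 years ≥ 180 days ✓; rating 3 ≥ 2 ✓; site Austin ✗ (not Leeds, Boise, or Albany) → not eligible.
Employee Assistance Program — service 3 years ≥ 2 months (≈60 days) ✓; age 47 ≥ 18 ✓; rating 3 ≥ 2 ✓ → eligible.
Remote Work Stipend — service 3 years ≥ 24 months (≈720 days) ✓; site Austin ✗ (not Newark or Reno) → not eligible.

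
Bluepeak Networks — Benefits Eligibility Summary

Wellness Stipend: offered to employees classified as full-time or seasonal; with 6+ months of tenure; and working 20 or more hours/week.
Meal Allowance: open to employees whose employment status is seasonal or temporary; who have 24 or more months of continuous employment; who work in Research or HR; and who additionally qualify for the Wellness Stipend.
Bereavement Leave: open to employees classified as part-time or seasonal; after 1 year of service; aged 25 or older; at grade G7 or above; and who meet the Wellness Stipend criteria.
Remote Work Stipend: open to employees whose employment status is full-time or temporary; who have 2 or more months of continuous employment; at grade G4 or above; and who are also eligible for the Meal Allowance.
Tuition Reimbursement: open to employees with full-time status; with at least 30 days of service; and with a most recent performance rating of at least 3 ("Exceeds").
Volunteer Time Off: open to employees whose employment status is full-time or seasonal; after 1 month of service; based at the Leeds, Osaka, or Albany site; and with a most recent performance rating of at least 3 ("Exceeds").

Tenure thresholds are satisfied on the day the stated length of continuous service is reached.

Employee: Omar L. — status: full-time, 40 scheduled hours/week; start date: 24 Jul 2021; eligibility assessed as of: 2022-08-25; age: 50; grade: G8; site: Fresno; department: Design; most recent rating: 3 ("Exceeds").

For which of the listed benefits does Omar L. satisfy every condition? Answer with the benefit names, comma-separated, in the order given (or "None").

Wellness Stipend, Tuition Reimbursement

Service from 24 Jul 2021 to 2022-08-25: 397 days.
Wellness Stipend — status full-time ✓; service 397 days ≥ 6 months (≈180 days) ✓; 40 hrs/wk ≥ 20 ✓ → eligible.
Meal Allowance — status full-time ✗ (requires seasonal or temporary) → not eligible.
Bereavement Leave — status full-time ✗ (requires part-time or seasonal) → not eligible.
Remote Work Stipend — status full-time ✓; service 397 days ≥ 2 months (≈60 days) ✓; grade G8 ≥ G4 ✓; not eligible for Meal Allowance ✗ → not eligible.
Tuition Reimbursement — status full-time ✓; service 397 days ≥ 30 days ✓; rating 3 ≥ 3 ✓ → eligible.
Volunteer Time Off — status full-time ✓; service 397 days ≥ 1 month (≈30 days) ✓; site Fresno ✗ (not Leeds, Osaka, or Albany) → not eligible.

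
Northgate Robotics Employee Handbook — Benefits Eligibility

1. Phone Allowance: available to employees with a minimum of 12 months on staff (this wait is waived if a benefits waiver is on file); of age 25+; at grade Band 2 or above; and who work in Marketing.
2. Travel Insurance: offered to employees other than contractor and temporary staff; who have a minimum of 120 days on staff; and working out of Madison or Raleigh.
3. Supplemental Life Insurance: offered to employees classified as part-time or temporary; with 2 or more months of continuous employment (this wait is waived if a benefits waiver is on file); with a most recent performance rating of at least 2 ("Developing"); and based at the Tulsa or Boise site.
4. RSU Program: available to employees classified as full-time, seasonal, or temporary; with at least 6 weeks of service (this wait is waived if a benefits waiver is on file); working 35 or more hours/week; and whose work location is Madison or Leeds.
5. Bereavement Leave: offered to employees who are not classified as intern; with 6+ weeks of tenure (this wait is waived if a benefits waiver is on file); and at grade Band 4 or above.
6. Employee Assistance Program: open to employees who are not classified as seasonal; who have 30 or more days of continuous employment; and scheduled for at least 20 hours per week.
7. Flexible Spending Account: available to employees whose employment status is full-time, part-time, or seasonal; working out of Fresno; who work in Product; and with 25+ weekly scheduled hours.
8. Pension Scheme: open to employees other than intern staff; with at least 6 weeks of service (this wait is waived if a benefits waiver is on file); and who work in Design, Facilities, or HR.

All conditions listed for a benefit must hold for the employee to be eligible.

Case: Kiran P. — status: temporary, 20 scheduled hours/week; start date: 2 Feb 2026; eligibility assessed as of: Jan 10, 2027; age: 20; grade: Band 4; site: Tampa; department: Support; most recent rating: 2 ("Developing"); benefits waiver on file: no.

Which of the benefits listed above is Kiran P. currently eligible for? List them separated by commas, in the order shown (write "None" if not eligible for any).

Bereavement Leave, Employee Assistance Program

Service from 2 Feb 2026 to Jan 10, 2027: 342 days.
Phone Allowance — no waiver, service 342 days < 12 months (≈360 days) ✗ → not eligible.
Travel Insurance — status temporary ✗ (excluded) → not eligible.
Supplemental Life Insurance — status temporary ✓; no waiver, service 342 days ≥ 2 months (≈60 days) ✓; rating 2 ≥ 2 ✓; site Tampa ✗ (not Tulsa or Boise) → not eligible.
RSU Program — status temporary ✓; no waiver, service 342 days ≥ 6 weeks (≈42 days) ✓; 20 hrs/wk < 35 ✗ → not eligible.
Bereavement Leave — status temporary ✓ (not excluded); no waiver, service 342 days ≥ 6 weeks (≈42 days) ✓; grade Band 4 ≥ Band 4 ✓ → eligible.
Employee Assistance Program — status temporary ✓ (not excluded); service 342 days ≥ 30 days ✓; 20 hrs/wk ≥ 20 ✓ → eligible.
Flexible Spending Account — status temporary ✗ (requires full-time, part-time, or seasonal) → not eligible.
Pension Scheme — status temporary ✓ (not excluded); no waiver, service 342 days ≥ 6 weeks (≈42 days) ✓; dept Support ✗ → not eligible.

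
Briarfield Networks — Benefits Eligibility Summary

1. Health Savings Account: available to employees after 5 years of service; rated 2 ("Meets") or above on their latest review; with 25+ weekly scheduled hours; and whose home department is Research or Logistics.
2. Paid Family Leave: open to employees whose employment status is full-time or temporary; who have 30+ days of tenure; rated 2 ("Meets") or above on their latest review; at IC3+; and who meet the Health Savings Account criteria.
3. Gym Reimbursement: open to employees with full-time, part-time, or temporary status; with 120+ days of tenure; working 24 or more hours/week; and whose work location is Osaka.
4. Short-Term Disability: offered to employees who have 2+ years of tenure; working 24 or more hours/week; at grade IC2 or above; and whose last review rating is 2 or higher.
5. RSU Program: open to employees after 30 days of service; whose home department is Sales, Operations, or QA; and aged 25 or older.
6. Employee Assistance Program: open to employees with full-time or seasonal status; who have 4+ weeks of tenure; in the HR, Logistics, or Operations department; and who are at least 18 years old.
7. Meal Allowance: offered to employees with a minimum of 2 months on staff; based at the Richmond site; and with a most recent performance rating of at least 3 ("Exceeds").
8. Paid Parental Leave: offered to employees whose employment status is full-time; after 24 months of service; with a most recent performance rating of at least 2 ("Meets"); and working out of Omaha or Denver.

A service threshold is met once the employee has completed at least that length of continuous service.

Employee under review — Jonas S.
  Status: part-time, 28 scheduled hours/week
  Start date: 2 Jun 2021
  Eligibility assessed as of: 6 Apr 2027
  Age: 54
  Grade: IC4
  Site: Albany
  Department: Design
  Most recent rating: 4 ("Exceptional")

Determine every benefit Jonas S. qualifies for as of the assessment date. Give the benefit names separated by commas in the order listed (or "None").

Service from 2 Jun 2021 to 6 Apr 2027: 2134 days.
Health Savings Account — service 2134 days ≥ 5 years (≈1825 days) ✓; rating 4 ≥ 2 ✓; 28 hrs/wk ≥ 25 ✓; dept Design ✗ → not eligible.
Paid Family Leave — status part-time ✗ (requires full-time or temporary) → not eligible.
Gym Reimbursement — status part-time ✓; service 2134 days ≥ 120 days ✓; 28 hrs/wk ≥ 24 ✓; site Albany ✗ (not Osaka) → not eligible.
Short-Term Disability — service 2134 days ≥ 2 years (≈730 days) ✓; 28 hrs/wk ≥ 24 ✓; grade IC4 ≥ IC2 ✓; rating 4 ≥ 2 ✓ → eligible.
RSU Program — service 2134 days ≥ 30 days ✓; dept Design ✗ → not eligible.
Employee Assistance Program — status part-time ✗ (requires full-time or seasonal) → not eligible.
Meal Allowance — service 2134 days ≥ 2 months (≈60 days) ✓; site Albany ✗ (not Richmond) → not eligible.
Paid Parental Leave — status part-time ✗ (requires full-time) → not eligible.

Short-Term Disability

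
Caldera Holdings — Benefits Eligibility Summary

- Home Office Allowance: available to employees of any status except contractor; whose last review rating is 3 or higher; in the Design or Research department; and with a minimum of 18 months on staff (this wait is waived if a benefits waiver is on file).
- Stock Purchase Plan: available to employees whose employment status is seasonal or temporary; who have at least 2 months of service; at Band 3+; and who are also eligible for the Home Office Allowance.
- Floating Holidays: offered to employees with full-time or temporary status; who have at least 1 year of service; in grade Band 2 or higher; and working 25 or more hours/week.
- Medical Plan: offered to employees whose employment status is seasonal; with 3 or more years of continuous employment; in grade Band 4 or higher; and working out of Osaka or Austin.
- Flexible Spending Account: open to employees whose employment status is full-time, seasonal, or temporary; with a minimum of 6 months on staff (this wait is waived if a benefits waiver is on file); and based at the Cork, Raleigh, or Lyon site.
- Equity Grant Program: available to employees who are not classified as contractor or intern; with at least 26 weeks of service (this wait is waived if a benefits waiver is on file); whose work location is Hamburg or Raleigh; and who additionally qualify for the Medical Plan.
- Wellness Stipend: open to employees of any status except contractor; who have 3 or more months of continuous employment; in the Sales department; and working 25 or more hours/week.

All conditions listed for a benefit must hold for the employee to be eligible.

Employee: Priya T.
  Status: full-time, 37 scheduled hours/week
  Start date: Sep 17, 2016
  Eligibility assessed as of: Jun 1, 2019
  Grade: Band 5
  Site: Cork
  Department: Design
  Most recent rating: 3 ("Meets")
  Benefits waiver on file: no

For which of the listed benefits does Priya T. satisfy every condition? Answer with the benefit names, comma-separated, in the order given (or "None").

Service from Sep 17, 2016 to Jun 1, 2019: 987 days.
Home Office Allowance — status full-time ✓ (not excluded); rating 3 ≥ 3 ✓; dept Design ✓; no waiver, service 987 days ≥ 18 months (≈540 days) ✓ → eligible.
Stock Purchase Plan — status full-time ✗ (requires seasonal or temporary) → not eligible.
Floating Holidays — status full-time ✓; service 987 days ≥ 1 year (≈365 days) ✓; grade Band 5 ≥ Band 2 ✓; 37 hrs/wk ≥ 25 ✓ → eligible.
Medical Plan — status full-time ✗ (requires seasonal) → not eligible.
Flexible Spending Account — status full-time ✓; no waiver, service 987 days ≥ 6 months (≈180 days) ✓; site Cork ✓ → eligible.
Equity Grant Program — status full-time ✓ (not excluded); no waiver, service 987 days ≥ 26 weeks (≈182 days) ✓; site Cork ✗ (not Hamburg or Raleigh) → not eligible.
Wellness Stipend — status full-time ✓ (not excluded); service 987 days ≥ 3 months (≈90 days) ✓; dept Design ✗ → not eligible.

Home Office Allowance, Floating Holidays, Flexible Spending Account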